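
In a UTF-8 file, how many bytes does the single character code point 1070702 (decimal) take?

4

U+10566E = 0x10566E. UTF-8 uses 1 byte below 0x80, 2 below 0x800, 3 below 0x10000, 4 up to 0x10FFFF. 0x10566E is in U+10000–U+10FFFF → 4 bytes.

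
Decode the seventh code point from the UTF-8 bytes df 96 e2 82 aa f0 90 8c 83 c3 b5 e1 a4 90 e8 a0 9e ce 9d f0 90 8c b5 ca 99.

Offset 0: leading byte 0xDF = 11011111 → 2-byte char #1 = DF 96.
Offset 2: leading byte 0xE2 = 11100010 → 3-byte char #2 = E2 82 AA.
Offset 5: leading byte 0xF0 = 11110000 → 4-byte char #3 = F0 90 8C 83.
Offset 9: leading byte 0xC3 = 11000011 → 2-byte char #4 = C3 B5.
Offset 11: leading byte 0xE1 = 11100001 → 3-byte char #5 = E1 A4 90.
Offset 14: leading byte 0xE8 = 11101000 → 3-byte char #6 = E8 A0 9E.
Offset 17: leading byte 0xCE = 11001110 → 2-byte char #7 = CE 9D.
Leading byte 0xCE = 11001110 matches 110xxxxx → 2-byte sequence.
Byte 1: 0xCE = 11001110, payload 01110 (5 bits).
Byte 2: 0x9D = 10011101 (10xxxxxx ✓), payload 011101.
Concatenate: 01110011101 = 0x39D (11 bits → U+039D).

U+039D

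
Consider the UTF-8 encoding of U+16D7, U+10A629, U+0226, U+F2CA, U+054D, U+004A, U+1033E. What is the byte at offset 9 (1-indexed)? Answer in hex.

0xA6

1-indexed offset 9 is 0-indexed offset 8.
U+16D7 → 3-byte form E1 9B 97 at offsets 0–2.
U+10A629 → 4-byte form F4 8A 98 A9 at offsets 3–6.
U+0226 → 2-byte form C8 A6 at offsets 7–8.
Offset 8 falls in char 3's range; it's byte 2 of C8 A6 = 0xA6.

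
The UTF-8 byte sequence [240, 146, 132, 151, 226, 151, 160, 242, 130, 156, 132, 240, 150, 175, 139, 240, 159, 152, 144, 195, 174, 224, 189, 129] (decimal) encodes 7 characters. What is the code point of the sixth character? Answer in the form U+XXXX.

Offset 0: leading byte 0xF0 = 11110000 → 4-byte char #1 = F0 92 84 97.
Offset 4: leading byte 0xE2 = 11100010 → 3-byte char #2 = E2 97 A0.
Offset 7: leading byte 0xF2 = 11110010 → 4-byte char #3 = F2 82 9C 84.
Offset 11: leading byte 0xF0 = 11110000 → 4-byte char #4 = F0 96 AF 8B.
Offset 15: leading byte 0xF0 = 11110000 → 4-byte char #5 = F0 9F 98 90.
Offset 19: leading byte 0xC3 = 11000011 → 2-byte char #6 = C3 AE.
Leading byte 0xC3 = 11000011 matches 110xxxxx → 2-byte sequence.
Byte 1: 0xC3 = 11000011, payload 00011 (5 bits).
Byte 2: 0xAE = 10101110 (10xxxxxx ✓), payload 101110.
Concatenate: 00011101110 = 0xEE (11 bits → U+00EE).

U+00EE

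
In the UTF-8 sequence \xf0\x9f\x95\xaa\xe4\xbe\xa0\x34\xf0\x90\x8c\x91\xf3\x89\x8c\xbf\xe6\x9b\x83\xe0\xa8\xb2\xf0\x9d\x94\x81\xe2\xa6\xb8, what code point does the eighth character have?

Offset 0: leading byte 0xF0 = 11110000 → 4-byte char #1 = F0 9F 95 AA.
Offset 4: leading byte 0xE4 = 11100100 → 3-byte char #2 = E4 BE A0.
Offset 7: leading byte 0x34 = 00110100 → 1-byte char #3 = 34.
Offset 8: leading byte 0xF0 = 11110000 → 4-byte char #4 = F0 90 8C 91.
Offset 12: leading byte 0xF3 = 11110011 → 4-byte char #5 = F3 89 8C BF.
Offset 16: leading byte 0xE6 = 11100110 → 3-byte char #6 = E6 9B 83.
Offset 19: leading byte 0xE0 = 11100000 → 3-byte char #7 = E0 A8 B2.
Offset 22: leading byte 0xF0 = 11110000 → 4-byte char #8 = F0 9D 94 81.
Leading byte 0xF0 = 11110000 matches 11110xxx → 4-byte sequence.
Byte 1: 0xF0 = 11110000, payload 000 (3 bits).
Byte 2: 0x9D = 10011101 (10xxxxxx ✓), payload 011101.
Byte 3: 0x94 = 10010100 (10xxxxxx ✓), payload 010100.
Byte 4: 0x81 = 10000001 (10xxxxxx ✓), payload 000001.
Concatenate: 000011101010100000001 = 0x1D501 (21 bits → U+1D501).

U+1D501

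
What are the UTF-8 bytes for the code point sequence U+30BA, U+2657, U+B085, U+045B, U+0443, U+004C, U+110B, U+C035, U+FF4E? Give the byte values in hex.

U+30BA: 3-byte form → E3 82 BA.
U+2657: 3-byte form → E2 99 97.
U+B085: 3-byte form → EB 82 85.
U+045B: 2-byte form → D1 9B.
U+0443: 2-byte form → D1 83.
U+004C: 1-byte form → 4C.
U+110B: 3-byte form → E1 84 8B.
U+C035: 3-byte form → EC 80 B5.
U+FF4E: 3-byte form → EF BD 8E.
Concatenated (23 bytes): E3 82 BA E2 99 97 EB 82 85 D1 9B D1 83 4C E1 84 8B EC 80 B5 EF BD 8E.

E3 82 BA E2 99 97 EB 82 85 D1 9B D1 83 4C E1 84 8B EC 80 B5 EF BD 8E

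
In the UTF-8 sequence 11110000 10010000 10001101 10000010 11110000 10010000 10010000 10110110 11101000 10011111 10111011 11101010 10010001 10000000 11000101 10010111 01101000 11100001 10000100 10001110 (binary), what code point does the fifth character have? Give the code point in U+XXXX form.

Offset 0: leading byte 0xF0 = 11110000 → 4-byte char #1 = F0 90 8D 82.
Offset 4: leading byte 0xF0 = 11110000 → 4-byte char #2 = F0 90 90 B6.
Offset 8: leading byte 0xE8 = 11101000 → 3-byte char #3 = E8 9F BB.
Offset 11: leading byte 0xEA = 11101010 → 3-byte char #4 = EA 91 80.
Offset 14: leading byte 0xC5 = 11000101 → 2-byte char #5 = C5 97.
Leading byte 0xC5 = 11000101 matches 110xxxxx → 2-byte sequence.
Byte 1: 0xC5 = 11000101, payload 00101 (5 bits).
Byte 2: 0x97 = 10010111 (10xxxxxx ✓), payload 010111.
Concatenate: 00101010111 = 0x157 (11 bits → U+0157).

U+0157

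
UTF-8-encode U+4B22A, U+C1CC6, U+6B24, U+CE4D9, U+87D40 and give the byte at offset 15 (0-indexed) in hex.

0xF2

U+4B22A → 4-byte form F1 8B 88 AA at offsets 0–3.
U+C1CC6 → 4-byte form F3 81 B3 86 at offsets 4–7.
U+6B24 → 3-byte form E6 AC A4 at offsets 8–10.
U+CE4D9 → 4-byte form F3 8E 93 99 at offsets 11–14.
U+87D40 → 4-byte form F2 87 B5 80 at offsets 15–18.
Offset 15 falls in char 5's range; it's byte 1 of F2 87 B5 80 = 0xF2.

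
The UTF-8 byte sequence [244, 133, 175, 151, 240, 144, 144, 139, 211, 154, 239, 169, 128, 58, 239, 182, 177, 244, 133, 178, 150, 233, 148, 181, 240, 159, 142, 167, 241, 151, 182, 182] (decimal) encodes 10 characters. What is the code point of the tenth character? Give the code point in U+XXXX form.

Offset 0: leading byte 0xF4 = 11110100 → 4-byte char #1 = F4 85 AF 97.
Offset 4: leading byte 0xF0 = 11110000 → 4-byte char #2 = F0 90 90 8B.
Offset 8: leading byte 0xD3 = 11010011 → 2-byte char #3 = D3 9A.
Offset 10: leading byte 0xEF = 11101111 → 3-byte char #4 = EF A9 80.
Offset 13: leading byte 0x3A = 00111010 → 1-byte char #5 = 3A.
Offset 14: leading byte 0xEF = 11101111 → 3-byte char #6 = EF B6 B1.
Offset 17: leading byte 0xF4 = 11110100 → 4-byte char #7 = F4 85 B2 96.
Offset 21: leading byte 0xE9 = 11101001 → 3-byte char #8 = E9 94 B5.
Offset 24: leading byte 0xF0 = 11110000 → 4-byte char #9 = F0 9F 8E A7.
Offset 28: leading byte 0xF1 = 11110001 → 4-byte char #10 = F1 97 B6 B6.
Leading byte 0xF1 = 11110001 matches 11110xxx → 4-byte sequence.
Byte 1: 0xF1 = 11110001, payload 001 (3 bits).
Byte 2: 0x97 = 10010111 (10xxxxxx ✓), payload 010111.
Byte 3: 0xB6 = 10110110 (10xxxxxx ✓), payload 110110.
Byte 4: 0xB6 = 10110110 (10xxxxxx ✓), payload 110110.
Concatenate: 001010111110110110110 = 0x57DB6 (21 bits → U+57DB6).

U+57DB6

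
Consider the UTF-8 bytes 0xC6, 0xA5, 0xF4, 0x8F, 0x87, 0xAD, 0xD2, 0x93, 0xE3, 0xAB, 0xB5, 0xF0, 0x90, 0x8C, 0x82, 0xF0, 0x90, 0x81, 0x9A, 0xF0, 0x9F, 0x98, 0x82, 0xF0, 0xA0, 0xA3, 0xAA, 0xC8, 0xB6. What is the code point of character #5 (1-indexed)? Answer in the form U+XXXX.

Offset 0: leading byte 0xC6 = 11000110 → 2-byte char #1 = C6 A5.
Offset 2: leading byte 0xF4 = 11110100 → 4-byte char #2 = F4 8F 87 AD.
Offset 6: leading byte 0xD2 = 11010010 → 2-byte char #3 = D2 93.
Offset 8: leading byte 0xE3 = 11100011 → 3-byte char #4 = E3 AB B5.
Offset 11: leading byte 0xF0 = 11110000 → 4-byte char #5 = F0 90 8C 82.
Leading byte 0xF0 = 11110000 matches 11110xxx → 4-byte sequence.
Byte 1: 0xF0 = 11110000, payload 000 (3 bits).
Byte 2: 0x90 = 10010000 (10xxxxxx ✓), payload 010000.
Byte 3: 0x8C = 10001100 (10xxxxxx ✓), payload 001100.
Byte 4: 0x82 = 10000010 (10xxxxxx ✓), payload 000010.
Concatenate: 000010000001100000010 = 0x10302 (21 bits → U+10302).

U+10302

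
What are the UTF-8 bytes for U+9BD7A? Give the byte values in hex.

U+9BD7A = 0x9BD7A = 638330 decimal. In range U+10000–U+10FFFF → 4-byte form: 11110xxx 10xxxxxx 10xxxxxx 10xxxxxx.
Binary (21 bits): 010011011110101111010.
Split 3+6+6+6: 010 | 011011 | 110101 | 111010.
Byte 1: 11110010 = 0xF2.
Byte 2: 10011011 = 0x9B.
Byte 3: 10110101 = 0xB5.
Byte 4: 10111010 = 0xBA.

F2 9B B5 BA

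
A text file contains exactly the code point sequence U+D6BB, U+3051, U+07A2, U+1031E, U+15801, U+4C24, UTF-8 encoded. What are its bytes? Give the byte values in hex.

U+D6BB: 3-byte form → ED 9A BB.
U+3051: 3-byte form → E3 81 91.
U+07A2: 2-byte form → DE A2.
U+1031E: 4-byte form → F0 90 8C 9E.
U+15801: 4-byte form → F0 95 A0 81.
U+4C24: 3-byte form → E4 B0 A4.
Concatenated (19 bytes): ED 9A BB E3 81 91 DE A2 F0 90 8C 9E F0 95 A0 81 E4 B0 A4.

ED 9A BB E3 81 91 DE A2 F0 90 8C 9E F0 95 A0 81 E4 B0 A4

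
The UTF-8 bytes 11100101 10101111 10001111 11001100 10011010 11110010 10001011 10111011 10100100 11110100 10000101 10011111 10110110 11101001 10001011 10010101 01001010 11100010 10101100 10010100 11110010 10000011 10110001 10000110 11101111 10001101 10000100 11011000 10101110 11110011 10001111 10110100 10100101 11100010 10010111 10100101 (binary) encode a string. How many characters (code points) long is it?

Byte at offset 0: 0xE5 = 11100101 → 3-byte char (#1). Advance 3.
Byte at offset 3: 0xCC = 11001100 → 2-byte char (#2). Advance 2.
Byte at offset 5: 0xF2 = 11110010 → 4-byte char (#3). Advance 4.
Byte at offset 9: 0xF4 = 11110100 → 4-byte char (#4). Advance 4.
Byte at offset 13: 0xE9 = 11101001 → 3-byte char (#5). Advance 3.
Byte at offset 16: 0x4A = 01001010 → 1-byte char (#6). Advance 1.
Byte at offset 17: 0xE2 = 11100010 → 3-byte char (#7). Advance 3.
Byte at offset 20: 0xF2 = 11110010 → 4-byte char (#8). Advance 4.
Byte at offset 24: 0xEF = 11101111 → 3-byte char (#9). Advance 3.
Byte at offset 27: 0xD8 = 11011000 → 2-byte char (#10). Advance 2.
Byte at offset 29: 0xF3 = 11110011 → 4-byte char (#11). Advance 4.
Byte at offset 33: 0xE2 = 11100010 → 3-byte char (#12). Advance 3.
Reached end at offset 36 after 12 code points.

12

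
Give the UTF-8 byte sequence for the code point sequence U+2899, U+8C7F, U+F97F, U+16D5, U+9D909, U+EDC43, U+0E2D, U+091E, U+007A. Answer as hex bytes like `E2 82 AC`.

U+2899: 3-byte form → E2 A2 99.
U+8C7F: 3-byte form → E8 B1 BF.
U+F97F: 3-byte form → EF A5 BF.
U+16D5: 3-byte form → E1 9B 95.
U+9D909: 4-byte form → F2 9D A4 89.
U+EDC43: 4-byte form → F3 AD B1 83.
U+0E2D: 3-byte form → E0 B8 AD.
U+091E: 3-byte form → E0 A4 9E.
U+007A: 1-byte form → 7A.
Concatenated (27 bytes): E2 A2 99 E8 B1 BF EF A5 BF E1 9B 95 F2 9D A4 89 F3 AD B1 83 E0 B8 AD E0 A4 9E 7A.

E2 A2 99 E8 B1 BF EF A5 BF E1 9B 95 F2 9D A4 89 F3 AD B1 83 E0 B8 AD E0 A4 9E 7A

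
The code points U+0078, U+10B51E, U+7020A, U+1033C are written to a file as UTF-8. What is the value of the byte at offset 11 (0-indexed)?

U+0078 → 1-byte form 78 at offsets 0–0.
U+10B51E → 4-byte form F4 8B 94 9E at offsets 1–4.
U+7020A → 4-byte form F1 B0 88 8A at offsets 5–8.
U+1033C → 4-byte form F0 90 8C BC at offsets 9–12.
Offset 11 falls in char 4's range; it's byte 3 of F0 90 8C BC = 0x8C.

0x8C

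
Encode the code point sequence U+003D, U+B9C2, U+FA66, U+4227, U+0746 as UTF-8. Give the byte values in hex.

3D EB A7 82 EF A9 A6 E4 88 A7 DD 86

U+003D: 1-byte form → 3D.
U+B9C2: 3-byte form → EB A7 82.
U+FA66: 3-byte form → EF A9 A6.
U+4227: 3-byte form → E4 88 A7.
U+0746: 2-byte form → DD 86.
Concatenated (12 bytes): 3D EB A7 82 EF A9 A6 E4 88 A7 DD 86.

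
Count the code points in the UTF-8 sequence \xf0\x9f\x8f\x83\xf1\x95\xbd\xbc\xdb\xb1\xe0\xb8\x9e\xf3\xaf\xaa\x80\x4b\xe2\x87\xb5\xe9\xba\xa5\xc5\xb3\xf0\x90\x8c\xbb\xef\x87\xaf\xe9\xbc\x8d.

Byte at offset 0: 0xF0 = 11110000 → 4-byte char (#1). Advance 4.
Byte at offset 4: 0xF1 = 11110001 → 4-byte char (#2). Advance 4.
Byte at offset 8: 0xDB = 11011011 → 2-byte char (#3). Advance 2.
Byte at offset 10: 0xE0 = 11100000 → 3-byte char (#4). Advance 3.
Byte at offset 13: 0xF3 = 11110011 → 4-byte char (#5). Advance 4.
Byte at offset 17: 0x4B = 01001011 → 1-byte char (#6). Advance 1.
Byte at offset 18: 0xE2 = 11100010 → 3-byte char (#7). Advance 3.
Byte at offset 21: 0xE9 = 11101001 → 3-byte char (#8). Advance 3.
Byte at offset 24: 0xC5 = 11000101 → 2-byte char (#9). Advance 2.
Byte at offset 26: 0xF0 = 11110000 → 4-byte char (#10). Advance 4.
Byte at offset 30: 0xEF = 11101111 → 3-byte char (#11). Advance 3.
Byte at offset 33: 0xE9 = 11101001 → 3-byte char (#12). Advance 3.
Reached end at offset 36 after 12 code points.

12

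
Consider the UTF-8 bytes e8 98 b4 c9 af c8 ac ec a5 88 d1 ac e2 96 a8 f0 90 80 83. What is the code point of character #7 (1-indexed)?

U+10003

Offset 0: leading byte 0xE8 = 11101000 → 3-byte char #1 = E8 98 B4.
Offset 3: leading byte 0xC9 = 11001001 → 2-byte char #2 = C9 AF.
Offset 5: leading byte 0xC8 = 11001000 → 2-byte char #3 = C8 AC.
Offset 7: leading byte 0xEC = 11101100 → 3-byte char #4 = EC A5 88.
Offset 10: leading byte 0xD1 = 11010001 → 2-byte char #5 = D1 AC.
Offset 12: leading byte 0xE2 = 11100010 → 3-byte char #6 = E2 96 A8.
Offset 15: leading byte 0xF0 = 11110000 → 4-byte char #7 = F0 90 80 83.
Leading byte 0xF0 = 11110000 matches 11110xxx → 4-byte sequence.
Byte 1: 0xF0 = 11110000, payload 000 (3 bits).
Byte 2: 0x90 = 10010000 (10xxxxxx ✓), payload 010000.
Byte 3: 0x80 = 10000000 (10xxxxxx ✓), payload 000000.
Byte 4: 0x83 = 10000011 (10xxxxxx ✓), payload 000011.
Concatenate: 000010000000000000011 = 0x10003 (21 bits → U+10003).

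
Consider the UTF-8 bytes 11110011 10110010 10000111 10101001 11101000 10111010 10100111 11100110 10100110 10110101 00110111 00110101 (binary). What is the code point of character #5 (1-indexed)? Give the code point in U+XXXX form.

Offset 0: leading byte 0xF3 = 11110011 → 4-byte char #1 = F3 B2 87 A9.
Offset 4: leading byte 0xE8 = 11101000 → 3-byte char #2 = E8 BA A7.
Offset 7: leading byte 0xE6 = 11100110 → 3-byte char #3 = E6 A6 B5.
Offset 10: leading byte 0x37 = 00110111 → 1-byte char #4 = 37.
Offset 11: leading byte 0x35 = 00110101 → 1-byte char #5 = 35.
Leading byte 0x35 = 00110101 matches 0xxxxxxx → 1-byte sequence.
Byte 1: 0x35 = 00110101, payload 0110101 (7 bits).
Concatenate: 0110101 = 0x35 (7 bits → U+0035).

U+0035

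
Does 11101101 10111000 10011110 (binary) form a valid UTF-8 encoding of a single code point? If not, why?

Structurally a 3-byte sequence; payload = 0xDE1E.
But 0xDE1E is in U+D800–U+DFFF, the surrogate range. Surrogates are not Unicode scalar values and are forbidden in UTF-8.

invalid (encodes a surrogate (U+D800–U+DFFF))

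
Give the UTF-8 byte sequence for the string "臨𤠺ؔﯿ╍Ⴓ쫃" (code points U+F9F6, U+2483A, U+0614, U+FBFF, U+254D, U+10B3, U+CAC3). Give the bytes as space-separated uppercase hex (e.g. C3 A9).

EF A7 B6 F0 A4 A0 BA D8 94 EF AF BF E2 95 8D E1 82 B3 EC AB 83

U+F9F6: 3-byte form → EF A7 B6.
U+2483A: 4-byte form → F0 A4 A0 BA.
U+0614: 2-byte form → D8 94.
U+FBFF: 3-byte form → EF AF BF.
U+254D: 3-byte form → E2 95 8D.
U+10B3: 3-byte form → E1 82 B3.
U+CAC3: 3-byte form → EC AB 83.
Concatenated (21 bytes): EF A7 B6 F0 A4 A0 BA D8 94 EF AF BF E2 95 8D E1 82 B3 EC AB 83.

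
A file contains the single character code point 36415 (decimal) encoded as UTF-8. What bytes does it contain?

E8 B8 BF

U+8E3F = 0x8E3F = 36415 decimal. In range U+0800–U+FFFF → 3-byte form: 1110xxxx 10xxxxxx 10xxxxxx.
Binary (16 bits): 1000111000111111.
Split 4+6+6: 1000 | 111000 | 111111.
Byte 1: 11101000 = 0xE8.
Byte 2: 10111000 = 0xB8.
Byte 3: 10111111 = 0xBF.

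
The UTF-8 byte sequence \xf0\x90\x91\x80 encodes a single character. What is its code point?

U+10440

Leading byte 0xF0 = 11110000 matches 11110xxx → 4-byte sequence.
Byte 1: 0xF0 = 11110000, payload 000 (3 bits).
Byte 2: 0x90 = 10010000 (10xxxxxx ✓), payload 010000.
Byte 3: 0x91 = 10010001 (10xxxxxx ✓), payload 010001.
Byte 4: 0x80 = 10000000 (10xxxxxx ✓), payload 000000.
Concatenate: 000010000010001000000 = 0x10440 (21 bits → U+10440).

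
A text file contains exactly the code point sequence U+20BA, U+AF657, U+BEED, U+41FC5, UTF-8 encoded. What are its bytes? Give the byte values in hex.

E2 82 BA F2 AF 99 97 EB BB AD F1 81 BF 85

U+20BA: 3-byte form → E2 82 BA.
U+AF657: 4-byte form → F2 AF 99 97.
U+BEED: 3-byte form → EB BB AD.
U+41FC5: 4-byte form → F1 81 BF 85.
Concatenated (14 bytes): E2 82 BA F2 AF 99 97 EB BB AD F1 81 BF 85.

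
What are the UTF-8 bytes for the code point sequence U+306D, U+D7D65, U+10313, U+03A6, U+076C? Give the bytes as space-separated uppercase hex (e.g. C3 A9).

E3 81 AD F3 97 B5 A5 F0 90 8C 93 CE A6 DD AC

U+306D: 3-byte form → E3 81 AD.
U+D7D65: 4-byte form → F3 97 B5 A5.
U+10313: 4-byte form → F0 90 8C 93.
U+03A6: 2-byte form → CE A6.
U+076C: 2-byte form → DD AC.
Concatenated (15 bytes): E3 81 AD F3 97 B5 A5 F0 90 8C 93 CE A6 DD AC.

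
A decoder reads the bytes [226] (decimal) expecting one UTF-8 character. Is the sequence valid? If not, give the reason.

invalid (sequence truncated)

Leading byte 0xE2 = 11100010 → 3-byte form, but only 1 byte is present.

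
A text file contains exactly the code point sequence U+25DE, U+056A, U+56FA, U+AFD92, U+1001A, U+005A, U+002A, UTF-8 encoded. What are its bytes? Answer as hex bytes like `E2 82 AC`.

U+25DE: 3-byte form → E2 97 9E.
U+056A: 2-byte form → D5 AA.
U+56FA: 3-byte form → E5 9B BA.
U+AFD92: 4-byte form → F2 AF B6 92.
U+1001A: 4-byte form → F0 90 80 9A.
U+005A: 1-byte form → 5A.
U+002A: 1-byte form → 2A.
Concatenated (18 bytes): E2 97 9E D5 AA E5 9B BA F2 AF B6 92 F0 90 80 9A 5A 2A.

E2 97 9E D5 AA E5 9B BA F2 AF B6 92 F0 90 80 9A 5A 2A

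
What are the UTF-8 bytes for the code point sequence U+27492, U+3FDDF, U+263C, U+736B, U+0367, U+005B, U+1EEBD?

U+27492: 4-byte form → F0 A7 92 92.
U+3FDDF: 4-byte form → F0 BF B7 9F.
U+263C: 3-byte form → E2 98 BC.
U+736B: 3-byte form → E7 8D AB.
U+0367: 2-byte form → CD A7.
U+005B: 1-byte form → 5B.
U+1EEBD: 4-byte form → F0 9E BA BD.
Concatenated (21 bytes): F0 A7 92 92 F0 BF B7 9F E2 98 BC E7 8D AB CD A7 5B F0 9E BA BD.

F0 A7 92 92 F0 BF B7 9F E2 98 BC E7 8D AB CD A7 5B F0 9E BA BD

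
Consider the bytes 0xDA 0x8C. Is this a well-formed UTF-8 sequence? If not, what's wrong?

Leading byte 0xDA = 11011010 → 2-byte form.
Continuation bytes 0x8C=10001100 all match 10xxxxxx.
Decoded value 0x68C is ≥ 0x80 (shortest form) and not a surrogate.

valid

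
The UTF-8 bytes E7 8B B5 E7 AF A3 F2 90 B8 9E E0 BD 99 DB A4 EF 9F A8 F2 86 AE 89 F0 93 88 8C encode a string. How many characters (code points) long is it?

Byte at offset 0: 0xE7 = 11100111 → 3-byte char (#1). Advance 3.
Byte at offset 3: 0xE7 = 11100111 → 3-byte char (#2). Advance 3.
Byte at offset 6: 0xF2 = 11110010 → 4-byte char (#3). Advance 4.
Byte at offset 10: 0xE0 = 11100000 → 3-byte char (#4). Advance 3.
Byte at offset 13: 0xDB = 11011011 → 2-byte char (#5). Advance 2.
Byte at offset 15: 0xEF = 11101111 → 3-byte char (#6). Advance 3.
Byte at offset 18: 0xF2 = 11110010 → 4-byte char (#7). Advance 4.
Byte at offset 22: 0xF0 = 11110000 → 4-byte char (#8). Advance 4.
Reached end at offset 26 after 8 code points.

8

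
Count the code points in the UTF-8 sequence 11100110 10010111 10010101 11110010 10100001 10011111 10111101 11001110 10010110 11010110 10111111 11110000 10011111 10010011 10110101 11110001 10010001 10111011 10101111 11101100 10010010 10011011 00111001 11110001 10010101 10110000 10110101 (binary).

Byte at offset 0: 0xE6 = 11100110 → 3-byte char (#1). Advance 3.
Byte at offset 3: 0xF2 = 11110010 → 4-byte char (#2). Advance 4.
Byte at offset 7: 0xCE = 11001110 → 2-byte char (#3). Advance 2.
Byte at offset 9: 0xD6 = 11010110 → 2-byte char (#4). Advance 2.
Byte at offset 11: 0xF0 = 11110000 → 4-byte char (#5). Advance 4.
Byte at offset 15: 0xF1 = 11110001 → 4-byte char (#6). Advance 4.
Byte at offset 19: 0xEC = 11101100 → 3-byte char (#7). Advance 3.
Byte at offset 22: 0x39 = 00111001 → 1-byte char (#8). Advance 1.
Byte at offset 23: 0xF1 = 11110001 → 4-byte char (#9). Advance 4.
Reached end at offset 27 after 9 code points.

9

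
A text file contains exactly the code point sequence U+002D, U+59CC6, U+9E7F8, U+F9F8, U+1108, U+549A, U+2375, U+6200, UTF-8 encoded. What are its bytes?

2D F1 99 B3 86 F2 9E 9F B8 EF A7 B8 E1 84 88 E5 92 9A E2 8D B5 E6 88 80

U+002D: 1-byte form → 2D.
U+59CC6: 4-byte form → F1 99 B3 86.
U+9E7F8: 4-byte form → F2 9E 9F B8.
U+F9F8: 3-byte form → EF A7 B8.
U+1108: 3-byte form → E1 84 88.
U+549A: 3-byte form → E5 92 9A.
U+2375: 3-byte form → E2 8D B5.
U+6200: 3-byte form → E6 88 80.
Concatenated (24 bytes): 2D F1 99 B3 86 F2 9E 9F B8 EF A7 B8 E1 84 88 E5 92 9A E2 8D B5 E6 88 80.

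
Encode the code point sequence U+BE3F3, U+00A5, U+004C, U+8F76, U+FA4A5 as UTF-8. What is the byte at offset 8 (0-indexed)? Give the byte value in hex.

0xBD

U+BE3F3 → 4-byte form F2 BE 8F B3 at offsets 0–3.
U+00A5 → 2-byte form C2 A5 at offsets 4–5.
U+004C → 1-byte form 4C at offsets 6–6.
U+8F76 → 3-byte form E8 BD B6 at offsets 7–9.
Offset 8 falls in char 4's range; it's byte 2 of E8 BD B6 = 0xBD.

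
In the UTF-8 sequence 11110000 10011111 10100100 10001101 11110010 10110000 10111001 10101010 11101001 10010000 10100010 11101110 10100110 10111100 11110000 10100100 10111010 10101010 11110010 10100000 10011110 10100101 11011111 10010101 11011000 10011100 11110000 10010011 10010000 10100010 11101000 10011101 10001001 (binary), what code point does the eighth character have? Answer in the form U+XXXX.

Offset 0: leading byte 0xF0 = 11110000 → 4-byte char #1 = F0 9F A4 8D.
Offset 4: leading byte 0xF2 = 11110010 → 4-byte char #2 = F2 B0 B9 AA.
Offset 8: leading byte 0xE9 = 11101001 → 3-byte char #3 = E9 90 A2.
Offset 11: leading byte 0xEE = 11101110 → 3-byte char #4 = EE A6 BC.
Offset 14: leading byte 0xF0 = 11110000 → 4-byte char #5 = F0 A4 BA AA.
Offset 18: leading byte 0xF2 = 11110010 → 4-byte char #6 = F2 A0 9E A5.
Offset 22: leading byte 0xDF = 11011111 → 2-byte char #7 = DF 95.
Offset 24: leading byte 0xD8 = 11011000 → 2-byte char #8 = D8 9C.
Leading byte 0xD8 = 11011000 matches 110xxxxx → 2-byte sequence.
Byte 1: 0xD8 = 11011000, payload 11000 (5 bits).
Byte 2: 0x9C = 10011100 (10xxxxxx ✓), payload 011100.
Concatenate: 11000011100 = 0x61C (11 bits → U+061C).

U+061C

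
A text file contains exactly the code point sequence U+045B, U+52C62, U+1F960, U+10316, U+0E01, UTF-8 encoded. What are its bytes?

D1 9B F1 92 B1 A2 F0 9F A5 A0 F0 90 8C 96 E0 B8 81

U+045B: 2-byte form → D1 9B.
U+52C62: 4-byte form → F1 92 B1 A2.
U+1F960: 4-byte form → F0 9F A5 A0.
U+10316: 4-byte form → F0 90 8C 96.
U+0E01: 3-byte form → E0 B8 81.
Concatenated (17 bytes): D1 9B F1 92 B1 A2 F0 9F A5 A0 F0 90 8C 96 E0 B8 81.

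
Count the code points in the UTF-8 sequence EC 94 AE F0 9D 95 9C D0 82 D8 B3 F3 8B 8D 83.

5

Byte at offset 0: 0xEC = 11101100 → 3-byte char (#1). Advance 3.
Byte at offset 3: 0xF0 = 11110000 → 4-byte char (#2). Advance 4.
Byte at offset 7: 0xD0 = 11010000 → 2-byte char (#3). Advance 2.
Byte at offset 9: 0xD8 = 11011000 → 2-byte char (#4). Advance 2.
Byte at offset 11: 0xF3 = 11110011 → 4-byte char (#5). Advance 4.
Reached end at offset 15 after 5 code points.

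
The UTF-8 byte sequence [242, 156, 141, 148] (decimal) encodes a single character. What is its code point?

Leading byte 0xF2 = 11110010 matches 11110xxx → 4-byte sequence.
Byte 1: 0xF2 = 11110010, payload 010 (3 bits).
Byte 2: 0x9C = 10011100 (10xxxxxx ✓), payload 011100.
Byte 3: 0x8D = 10001101 (10xxxxxx ✓), payload 001101.
Byte 4: 0x94 = 10010100 (10xxxxxx ✓), payload 010100.
Concatenate: 010011100001101010100 = 0x9C354 (21 bits → U+9C354).

U+9C354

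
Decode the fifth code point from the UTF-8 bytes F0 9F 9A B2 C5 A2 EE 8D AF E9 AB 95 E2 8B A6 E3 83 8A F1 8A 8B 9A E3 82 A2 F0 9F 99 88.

U+22E6

Offset 0: leading byte 0xF0 = 11110000 → 4-byte char #1 = F0 9F 9A B2.
Offset 4: leading byte 0xC5 = 11000101 → 2-byte char #2 = C5 A2.
Offset 6: leading byte 0xEE = 11101110 → 3-byte char #3 = EE 8D AF.
Offset 9: leading byte 0xE9 = 11101001 → 3-byte char #4 = E9 AB 95.
Offset 12: leading byte 0xE2 = 11100010 → 3-byte char #5 = E2 8B A6.
Leading byte 0xE2 = 11100010 matches 1110xxxx → 3-byte sequence.
Byte 1: 0xE2 = 11100010, payload 0010 (4 bits).
Byte 2: 0x8B = 10001011 (10xxxxxx ✓), payload 001011.
Byte 3: 0xA6 = 10100110 (10xxxxxx ✓), payload 100110.
Concatenate: 0010001011100110 = 0x22E6 (16 bits → U+22E6).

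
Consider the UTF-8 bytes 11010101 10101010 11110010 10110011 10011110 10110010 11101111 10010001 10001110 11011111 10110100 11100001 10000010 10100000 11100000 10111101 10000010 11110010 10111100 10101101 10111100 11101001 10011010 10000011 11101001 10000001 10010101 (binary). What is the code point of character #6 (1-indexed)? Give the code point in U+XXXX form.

Offset 0: leading byte 0xD5 = 11010101 → 2-byte char #1 = D5 AA.
Offset 2: leading byte 0xF2 = 11110010 → 4-byte char #2 = F2 B3 9E B2.
Offset 6: leading byte 0xEF = 11101111 → 3-byte char #3 = EF 91 8E.
Offset 9: leading byte 0xDF = 11011111 → 2-byte char #4 = DF B4.
Offset 11: leading byte 0xE1 = 11100001 → 3-byte char #5 = E1 82 A0.
Offset 14: leading byte 0xE0 = 11100000 → 3-byte char #6 = E0 BD 82.
Leading byte 0xE0 = 11100000 matches 1110xxxx → 3-byte sequence.
Byte 1: 0xE0 = 11100000, payload 0000 (4 bits).
Byte 2: 0xBD = 10111101 (10xxxxxx ✓), payload 111101.
Byte 3: 0x82 = 10000010 (10xxxxxx ✓), payload 000010.
Concatenate: 0000111101000010 = 0xF42 (16 bits → U+0F42).

U+0F42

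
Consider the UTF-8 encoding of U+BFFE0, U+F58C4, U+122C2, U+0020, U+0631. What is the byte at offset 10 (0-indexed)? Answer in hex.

U+BFFE0 → 4-byte form F2 BF BF A0 at offsets 0–3.
U+F58C4 → 4-byte form F3 B5 A3 84 at offsets 4–7.
U+122C2 → 4-byte form F0 92 8B 82 at offsets 8–11.
Offset 10 falls in char 3's range; it's byte 3 of F0 92 8B 82 = 0x8B.

0x8B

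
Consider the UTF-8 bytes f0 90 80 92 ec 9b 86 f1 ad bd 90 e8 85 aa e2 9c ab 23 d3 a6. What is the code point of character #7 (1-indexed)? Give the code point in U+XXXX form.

Offset 0: leading byte 0xF0 = 11110000 → 4-byte char #1 = F0 90 80 92.
Offset 4: leading byte 0xEC = 11101100 → 3-byte char #2 = EC 9B 86.
Offset 7: leading byte 0xF1 = 11110001 → 4-byte char #3 = F1 AD BD 90.
Offset 11: leading byte 0xE8 = 11101000 → 3-byte char #4 = E8 85 AA.
Offset 14: leading byte 0xE2 = 11100010 → 3-byte char #5 = E2 9C AB.
Offset 17: leading byte 0x23 = 00100011 → 1-byte char #6 = 23.
Offset 18: leading byte 0xD3 = 11010011 → 2-byte char #7 = D3 A6.
Leading byte 0xD3 = 11010011 matches 110xxxxx → 2-byte sequence.
Byte 1: 0xD3 = 11010011, payload 10011 (5 bits).
Byte 2: 0xA6 = 10100110 (10xxxxxx ✓), payload 100110.
Concatenate: 10011100110 = 0x4E6 (11 bits → U+04E6).

U+04E6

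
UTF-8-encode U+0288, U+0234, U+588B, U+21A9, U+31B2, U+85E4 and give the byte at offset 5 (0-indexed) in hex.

0xA2

U+0288 → 2-byte form CA 88 at offsets 0–1.
U+0234 → 2-byte form C8 B4 at offsets 2–3.
U+588B → 3-byte form E5 A2 8B at offsets 4–6.
Offset 5 falls in char 3's range; it's byte 2 of E5 A2 8B = 0xA2.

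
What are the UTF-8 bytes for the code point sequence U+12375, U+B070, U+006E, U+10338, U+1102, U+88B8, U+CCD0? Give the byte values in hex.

U+12375: 4-byte form → F0 92 8D B5.
U+B070: 3-byte form → EB 81 B0.
U+006E: 1-byte form → 6E.
U+10338: 4-byte form → F0 90 8C B8.
U+1102: 3-byte form → E1 84 82.
U+88B8: 3-byte form → E8 A2 B8.
U+CCD0: 3-byte form → EC B3 90.
Concatenated (21 bytes): F0 92 8D B5 EB 81 B0 6E F0 90 8C B8 E1 84 82 E8 A2 B8 EC B3 90.

F0 92 8D B5 EB 81 B0 6E F0 90 8C B8 E1 84 82 E8 A2 B8 EC B3 90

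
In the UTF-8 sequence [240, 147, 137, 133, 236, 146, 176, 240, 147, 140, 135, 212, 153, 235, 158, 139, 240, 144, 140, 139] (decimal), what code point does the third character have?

U+13307

Offset 0: leading byte 0xF0 = 11110000 → 4-byte char #1 = F0 93 89 85.
Offset 4: leading byte 0xEC = 11101100 → 3-byte char #2 = EC 92 B0.
Offset 7: leading byte 0xF0 = 11110000 → 4-byte char #3 = F0 93 8C 87.
Leading byte 0xF0 = 11110000 matches 11110xxx → 4-byte sequence.
Byte 1: 0xF0 = 11110000, payload 000 (3 bits).
Byte 2: 0x93 = 10010011 (10xxxxxx ✓), payload 010011.
Byte 3: 0x8C = 10001100 (10xxxxxx ✓), payload 001100.
Byte 4: 0x87 = 10000111 (10xxxxxx ✓), payload 000111.
Concatenate: 000010011001100000111 = 0x13307 (21 bits → U+13307).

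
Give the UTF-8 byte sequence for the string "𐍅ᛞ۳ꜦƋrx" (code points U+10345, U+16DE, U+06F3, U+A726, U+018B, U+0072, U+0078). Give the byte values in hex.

U+10345: 4-byte form → F0 90 8D 85.
U+16DE: 3-byte form → E1 9B 9E.
U+06F3: 2-byte form → DB B3.
U+A726: 3-byte form → EA 9C A6.
U+018B: 2-byte form → C6 8B.
U+0072: 1-byte form → 72.
U+0078: 1-byte form → 78.
Concatenated (16 bytes): F0 90 8D 85 E1 9B 9E DB B3 EA 9C A6 C6 8B 72 78.

F0 90 8D 85 E1 9B 9E DB B3 EA 9C A6 C6 8B 72 78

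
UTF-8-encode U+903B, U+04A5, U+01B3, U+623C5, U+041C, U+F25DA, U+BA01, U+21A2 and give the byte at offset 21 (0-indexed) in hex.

0x86

U+903B → 3-byte form E9 80 BB at offsets 0–2.
U+04A5 → 2-byte form D2 A5 at offsets 3–4.
U+01B3 → 2-byte form C6 B3 at offsets 5–6.
U+623C5 → 4-byte form F1 A2 8F 85 at offsets 7–10.
U+041C → 2-byte form D0 9C at offsets 11–12.
U+F25DA → 4-byte form F3 B2 97 9A at offsets 13–16.
U+BA01 → 3-byte form EB A8 81 at offsets 17–19.
U+21A2 → 3-byte form E2 86 A2 at offsets 20–22.
Offset 21 falls in char 8's range; it's byte 2 of E2 86 A2 = 0x86.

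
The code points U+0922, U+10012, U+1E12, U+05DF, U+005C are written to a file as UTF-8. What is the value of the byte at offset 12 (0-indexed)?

U+0922 → 3-byte form E0 A4 A2 at offsets 0–2.
U+10012 → 4-byte form F0 90 80 92 at offsets 3–6.
U+1E12 → 3-byte form E1 B8 92 at offsets 7–9.
U+05DF → 2-byte form D7 9F at offsets 10–11.
U+005C → 1-byte form 5C at offsets 12–12.
Offset 12 falls in char 5's range; it's byte 1 of 5C = 0x5C.

0x5C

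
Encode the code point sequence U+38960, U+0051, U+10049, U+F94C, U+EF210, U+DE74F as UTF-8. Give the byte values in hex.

F0 B8 A5 A0 51 F0 90 81 89 EF A5 8C F3 AF 88 90 F3 9E 9D 8F

U+38960: 4-byte form → F0 B8 A5 A0.
U+0051: 1-byte form → 51.
U+10049: 4-byte form → F0 90 81 89.
U+F94C: 3-byte form → EF A5 8C.
U+EF210: 4-byte form → F3 AF 88 90.
U+DE74F: 4-byte form → F3 9E 9D 8F.
Concatenated (20 bytes): F0 B8 A5 A0 51 F0 90 81 89 EF A5 8C F3 AF 88 90 F3 9E 9D 8F.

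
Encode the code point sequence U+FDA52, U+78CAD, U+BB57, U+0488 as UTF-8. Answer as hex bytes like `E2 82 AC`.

U+FDA52: 4-byte form → F3 BD A9 92.
U+78CAD: 4-byte form → F1 B8 B2 AD.
U+BB57: 3-byte form → EB AD 97.
U+0488: 2-byte form → D2 88.
Concatenated (13 bytes): F3 BD A9 92 F1 B8 B2 AD EB AD 97 D2 88.

F3 BD A9 92 F1 B8 B2 AD EB AD 97 D2 88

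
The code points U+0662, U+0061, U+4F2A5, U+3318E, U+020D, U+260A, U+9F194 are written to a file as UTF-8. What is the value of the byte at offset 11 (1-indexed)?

1-indexed offset 11 is 0-indexed offset 10.
U+0662 → 2-byte form D9 A2 at offsets 0–1.
U+0061 → 1-byte form 61 at offsets 2–2.
U+4F2A5 → 4-byte form F1 8F 8A A5 at offsets 3–6.
U+3318E → 4-byte form F0 B3 86 8E at offsets 7–10.
Offset 10 falls in char 4's range; it's byte 4 of F0 B3 86 8E = 0x8E.

0x8E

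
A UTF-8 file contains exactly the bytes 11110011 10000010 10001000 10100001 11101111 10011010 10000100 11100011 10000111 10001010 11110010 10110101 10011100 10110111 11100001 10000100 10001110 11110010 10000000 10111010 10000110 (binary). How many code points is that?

Byte at offset 0: 0xF3 = 11110011 → 4-byte char (#1). Advance 4.
Byte at offset 4: 0xEF = 11101111 → 3-byte char (#2). Advance 3.
Byte at offset 7: 0xE3 = 11100011 → 3-byte char (#3). Advance 3.
Byte at offset 10: 0xF2 = 11110010 → 4-byte char (#4). Advance 4.
Byte at offset 14: 0xE1 = 11100001 → 3-byte char (#5). Advance 3.
Byte at offset 17: 0xF2 = 11110010 → 4-byte char (#6). Advance 4.
Reached end at offset 21 after 6 code points.

6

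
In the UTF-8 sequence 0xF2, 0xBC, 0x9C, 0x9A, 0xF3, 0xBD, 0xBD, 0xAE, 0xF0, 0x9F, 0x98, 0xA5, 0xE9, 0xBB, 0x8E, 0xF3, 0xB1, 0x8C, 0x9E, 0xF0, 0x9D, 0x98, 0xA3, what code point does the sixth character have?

U+1D623

Offset 0: leading byte 0xF2 = 11110010 → 4-byte char #1 = F2 BC 9C 9A.
Offset 4: leading byte 0xF3 = 11110011 → 4-byte char #2 = F3 BD BD AE.
Offset 8: leading byte 0xF0 = 11110000 → 4-byte char #3 = F0 9F 98 A5.
Offset 12: leading byte 0xE9 = 11101001 → 3-byte char #4 = E9 BB 8E.
Offset 15: leading byte 0xF3 = 11110011 → 4-byte char #5 = F3 B1 8C 9E.
Offset 19: leading byte 0xF0 = 11110000 → 4-byte char #6 = F0 9D 98 A3.
Leading byte 0xF0 = 11110000 matches 11110xxx → 4-byte sequence.
Byte 1: 0xF0 = 11110000, payload 000 (3 bits).
Byte 2: 0x9D = 10011101 (10xxxxxx ✓), payload 011101.
Byte 3: 0x98 = 10011000 (10xxxxxx ✓), payload 011000.
Byte 4: 0xA3 = 10100011 (10xxxxxx ✓), payload 100011.
Concatenate: 000011101011000100011 = 0x1D623 (21 bits → U+1D623).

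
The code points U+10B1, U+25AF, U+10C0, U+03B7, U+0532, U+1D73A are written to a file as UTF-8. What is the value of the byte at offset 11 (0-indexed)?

U+10B1 → 3-byte form E1 82 B1 at offsets 0–2.
U+25AF → 3-byte form E2 96 AF at offsets 3–5.
U+10C0 → 3-byte form E1 83 80 at offsets 6–8.
U+03B7 → 2-byte form CE B7 at offsets 9–10.
U+0532 → 2-byte form D4 B2 at offsets 11–12.
Offset 11 falls in char 5's range; it's byte 1 of D4 B2 = 0xD4.

0xD4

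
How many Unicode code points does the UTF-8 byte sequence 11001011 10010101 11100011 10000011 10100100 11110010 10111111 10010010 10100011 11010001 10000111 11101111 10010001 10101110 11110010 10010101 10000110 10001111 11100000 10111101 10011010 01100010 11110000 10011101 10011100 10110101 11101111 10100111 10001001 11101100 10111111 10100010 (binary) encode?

Byte at offset 0: 0xCB = 11001011 → 2-byte char (#1). Advance 2.
Byte at offset 2: 0xE3 = 11100011 → 3-byte char (#2). Advance 3.
Byte at offset 5: 0xF2 = 11110010 → 4-byte char (#3). Advance 4.
Byte at offset 9: 0xD1 = 11010001 → 2-byte char (#4). Advance 2.
Byte at offset 11: 0xEF = 11101111 → 3-byte char (#5). Advance 3.
Byte at offset 14: 0xF2 = 11110010 → 4-byte char (#6). Advance 4.
Byte at offset 18: 0xE0 = 11100000 → 3-byte char (#7). Advance 3.
Byte at offset 21: 0x62 = 01100010 → 1-byte char (#8). Advance 1.
Byte at offset 22: 0xF0 = 11110000 → 4-byte char (#9). Advance 4.
Byte at offset 26: 0xEF = 11101111 → 3-byte char (#10). Advance 3.
Byte at offset 29: 0xEC = 11101100 → 3-byte char (#11). Advance 3.
Reached end at offset 32 after 11 code points.

11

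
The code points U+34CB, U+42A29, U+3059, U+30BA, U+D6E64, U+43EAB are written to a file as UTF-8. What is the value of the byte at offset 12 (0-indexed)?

U+34CB → 3-byte form E3 93 8B at offsets 0–2.
U+42A29 → 4-byte form F1 82 A8 A9 at offsets 3–6.
U+3059 → 3-byte form E3 81 99 at offsets 7–9.
U+30BA → 3-byte form E3 82 BA at offsets 10–12.
Offset 12 falls in char 4's range; it's byte 3 of E3 82 BA = 0xBA.

0xBA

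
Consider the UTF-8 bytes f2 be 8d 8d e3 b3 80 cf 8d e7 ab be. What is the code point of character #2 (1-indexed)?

Offset 0: leading byte 0xF2 = 11110010 → 4-byte char #1 = F2 BE 8D 8D.
Offset 4: leading byte 0xE3 = 11100011 → 3-byte char #2 = E3 B3 80.
Leading byte 0xE3 = 11100011 matches 1110xxxx → 3-byte sequence.
Byte 1: 0xE3 = 11100011, payload 0011 (4 bits).
Byte 2: 0xB3 = 10110011 (10xxxxxx ✓), payload 110011.
Byte 3: 0x80 = 10000000 (10xxxxxx ✓), payload 000000.
Concatenate: 0011110011000000 = 0x3CC0 (16 bits → U+3CC0).

U+3CC0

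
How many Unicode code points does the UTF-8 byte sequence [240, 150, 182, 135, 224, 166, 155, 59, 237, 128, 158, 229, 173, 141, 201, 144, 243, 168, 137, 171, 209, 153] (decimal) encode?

8

Byte at offset 0: 0xF0 = 11110000 → 4-byte char (#1). Advance 4.
Byte at offset 4: 0xE0 = 11100000 → 3-byte char (#2). Advance 3.
Byte at offset 7: 0x3B = 00111011 → 1-byte char (#3). Advance 1.
Byte at offset 8: 0xED = 11101101 → 3-byte char (#4). Advance 3.
Byte at offset 11: 0xE5 = 11100101 → 3-byte char (#5). Advance 3.
Byte at offset 14: 0xC9 = 11001001 → 2-byte char (#6). Advance 2.
Byte at offset 16: 0xF3 = 11110011 → 4-byte char (#7). Advance 4.
Byte at offset 20: 0xD1 = 11010001 → 2-byte char (#8). Advance 2.
Reached end at offset 22 after 8 code points.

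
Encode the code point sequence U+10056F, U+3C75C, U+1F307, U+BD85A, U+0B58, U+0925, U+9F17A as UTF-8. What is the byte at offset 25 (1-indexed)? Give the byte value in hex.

0x85

1-indexed offset 25 is 0-indexed offset 24.
U+10056F → 4-byte form F4 80 95 AF at offsets 0–3.
U+3C75C → 4-byte form F0 BC 9D 9C at offsets 4–7.
U+1F307 → 4-byte form F0 9F 8C 87 at offsets 8–11.
U+BD85A → 4-byte form F2 BD A1 9A at offsets 12–15.
U+0B58 → 3-byte form E0 AD 98 at offsets 16–18.
U+0925 → 3-byte form E0 A4 A5 at offsets 19–21.
U+9F17A → 4-byte form F2 9F 85 BA at offsets 22–25.
Offset 24 falls in char 7's range; it's byte 3 of F2 9F 85 BA = 0x85.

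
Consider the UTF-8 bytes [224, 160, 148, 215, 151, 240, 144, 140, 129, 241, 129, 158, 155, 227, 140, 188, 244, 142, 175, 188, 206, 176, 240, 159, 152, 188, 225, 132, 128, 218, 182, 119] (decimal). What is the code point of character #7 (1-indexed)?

Offset 0: leading byte 0xE0 = 11100000 → 3-byte char #1 = E0 A0 94.
Offset 3: leading byte 0xD7 = 11010111 → 2-byte char #2 = D7 97.
Offset 5: leading byte 0xF0 = 11110000 → 4-byte char #3 = F0 90 8C 81.
Offset 9: leading byte 0xF1 = 11110001 → 4-byte char #4 = F1 81 9E 9B.
Offset 13: leading byte 0xE3 = 11100011 → 3-byte char #5 = E3 8C BC.
Offset 16: leading byte 0xF4 = 11110100 → 4-byte char #6 = F4 8E AF BC.
Offset 20: leading byte 0xCE = 11001110 → 2-byte char #7 = CE B0.
Leading byte 0xCE = 11001110 matches 110xxxxx → 2-byte sequence.
Byte 1: 0xCE = 11001110, payload 01110 (5 bits).
Byte 2: 0xB0 = 10110000 (10xxxxxx ✓), payload 110000.
Concatenate: 01110110000 = 0x3B0 (11 bits → U+03B0).

U+03B0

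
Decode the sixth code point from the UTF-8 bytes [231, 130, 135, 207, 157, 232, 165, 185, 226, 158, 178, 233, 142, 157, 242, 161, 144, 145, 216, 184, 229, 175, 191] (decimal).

U+A1411

Offset 0: leading byte 0xE7 = 11100111 → 3-byte char #1 = E7 82 87.
Offset 3: leading byte 0xCF = 11001111 → 2-byte char #2 = CF 9D.
Offset 5: leading byte 0xE8 = 11101000 → 3-byte char #3 = E8 A5 B9.
Offset 8: leading byte 0xE2 = 11100010 → 3-byte char #4 = E2 9E B2.
Offset 11: leading byte 0xE9 = 11101001 → 3-byte char #5 = E9 8E 9D.
Offset 14: leading byte 0xF2 = 11110010 → 4-byte char #6 = F2 A1 90 91.
Leading byte 0xF2 = 11110010 matches 11110xxx → 4-byte sequence.
Byte 1: 0xF2 = 11110010, payload 010 (3 bits).
Byte 2: 0xA1 = 10100001 (10xxxxxx ✓), payload 100001.
Byte 3: 0x90 = 10010000 (10xxxxxx ✓), payload 010000.
Byte 4: 0x91 = 10010001 (10xxxxxx ✓), payload 010001.
Concatenate: 010100001010000010001 = 0xA1411 (21 bits → U+A1411).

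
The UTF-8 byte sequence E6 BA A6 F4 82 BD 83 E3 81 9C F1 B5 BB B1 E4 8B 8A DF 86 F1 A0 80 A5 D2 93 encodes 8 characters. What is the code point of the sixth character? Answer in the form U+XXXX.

U+07C6

Offset 0: leading byte 0xE6 = 11100110 → 3-byte char #1 = E6 BA A6.
Offset 3: leading byte 0xF4 = 11110100 → 4-byte char #2 = F4 82 BD 83.
Offset 7: leading byte 0xE3 = 11100011 → 3-byte char #3 = E3 81 9C.
Offset 10: leading byte 0xF1 = 11110001 → 4-byte char #4 = F1 B5 BB B1.
Offset 14: leading byte 0xE4 = 11100100 → 3-byte char #5 = E4 8B 8A.
Offset 17: leading byte 0xDF = 11011111 → 2-byte char #6 = DF 86.
Leading byte 0xDF = 11011111 matches 110xxxxx → 2-byte sequence.
Byte 1: 0xDF = 11011111, payload 11111 (5 bits).
Byte 2: 0x86 = 10000110 (10xxxxxx ✓), payload 000110.
Concatenate: 11111000110 = 0x7C6 (11 bits → U+07C6).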